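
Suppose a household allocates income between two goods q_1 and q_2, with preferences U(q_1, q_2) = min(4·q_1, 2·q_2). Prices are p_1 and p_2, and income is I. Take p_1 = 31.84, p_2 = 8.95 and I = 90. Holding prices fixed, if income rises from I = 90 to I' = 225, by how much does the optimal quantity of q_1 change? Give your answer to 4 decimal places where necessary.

Demand: q_1*(p_1,p_2,I) = 2·I/(2·p_1 + 4·p_2), q_2* = 4·I/(2·p_1 + 4·p_2).
Here 2·31.84 + 4·8.95 = 99.48, giving q_1* = 1.8094.
At I' = 225: q_1* = 4.5235. Change: 4.5235 − 1.8094 = 2.7141.

Δq_1* = 2.7141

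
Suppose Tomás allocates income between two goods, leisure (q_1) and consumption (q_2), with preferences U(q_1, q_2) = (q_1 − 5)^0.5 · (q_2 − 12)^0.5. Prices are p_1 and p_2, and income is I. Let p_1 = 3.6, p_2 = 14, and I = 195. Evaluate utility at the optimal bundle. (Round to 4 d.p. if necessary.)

Let q_1' = q_1−5, q_2' = q_2−12. MRS = q_2'/q_1' = p_1/p_2.
Substituting into the budget: q_1* = 5 + 0.5·(I − 5·p_1 − 12·p_2)/p_1, and q_2* = 12 + 0.5·(…)/p_2.
Discretionary income = 195 − 5·3.6 − 12·14 = 9; q_1* = 5 + 0.5·9/3.6 = 6.25; q_2* = 12 + 0.5·9/14 = 12.3214.
Utility at the optimum: U(6.25, 12.3214) = 0.6339.

V = 0.6339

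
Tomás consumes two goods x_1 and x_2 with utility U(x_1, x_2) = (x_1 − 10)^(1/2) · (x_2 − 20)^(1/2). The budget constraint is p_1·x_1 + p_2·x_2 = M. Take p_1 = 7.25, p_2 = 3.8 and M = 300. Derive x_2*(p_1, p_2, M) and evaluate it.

After buying the subsistence bundle (10, 20), a share 0.5 of the remaining income goes to x_1: x_1* = 10 + 0.5·(M − 10p_1 − 20p_2)/p_1.
Discretionary income = 300 − 10·7.25 − 20·3.8 = 151.5; x_2* = 20 + 0.5·151.5/3.8 = 39.9342.

x_2* = 39.9342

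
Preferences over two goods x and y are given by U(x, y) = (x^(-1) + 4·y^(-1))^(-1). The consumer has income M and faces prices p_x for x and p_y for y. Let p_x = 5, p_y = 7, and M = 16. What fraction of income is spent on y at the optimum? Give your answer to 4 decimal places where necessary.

MRS = MU_x/MU_y = (1/4)·(y/x)^(2). Set equal to p_x/p_y.
Hence y/x = (4·p_x/p_y)^(1/(2)), i.e. raised to the 0.5 power.
Substitute y = (y/x)·x into the budget: x* = M/(p_x + p_y·(y/x)).
Numerically y/x = 1.690309, so x* = 16/(5 + 7·1.690309) = 0.9506 and y* = 1.690309·0.9506 = 1.6067.
Expenditure on y: 7·1.6067 = 11.2472; share = 0.7029.

share on y = 0.7029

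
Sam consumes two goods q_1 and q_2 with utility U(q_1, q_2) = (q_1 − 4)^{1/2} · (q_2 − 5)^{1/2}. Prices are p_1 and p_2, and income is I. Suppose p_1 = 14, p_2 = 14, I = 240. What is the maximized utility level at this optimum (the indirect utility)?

V = 4.0714

MRS = (q_2−5)/(q_1−4). Tangency with p_1/p_2 gives q_2−5 = (p_1/p_2)·(q_1−4).
After buying the subsistence bundle (4, 5), a share 0.5 of the remaining income goes to q_1: q_1* = 4 + 0.5·(I − 4p_1 − 5p_2)/p_1.
Discretionary income = 240 − 4·14 − 5·14 = 114; q_1* = 4 + 0.5·114/14 = 8.0714; q_2* = 5 + 0.5·114/14 = 9.0714.
Utility at the optimum: U(8.0714, 9.0714) = 4.0714.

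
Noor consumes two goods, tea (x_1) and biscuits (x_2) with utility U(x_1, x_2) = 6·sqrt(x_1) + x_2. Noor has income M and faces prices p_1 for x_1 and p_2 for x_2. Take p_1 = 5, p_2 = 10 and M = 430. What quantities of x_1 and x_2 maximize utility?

Set MRS = p_1/p_2: 3·x_1^(−1/2) = p_1/p_2.
Thus x_1* = (3·p_2/p_1)² — independent of M — with the rest of income spent on x_2.
Plugging in: x_1* = (3·10/5)² = 36, x_2* = 25.

x_1* = 36, x_2* = 25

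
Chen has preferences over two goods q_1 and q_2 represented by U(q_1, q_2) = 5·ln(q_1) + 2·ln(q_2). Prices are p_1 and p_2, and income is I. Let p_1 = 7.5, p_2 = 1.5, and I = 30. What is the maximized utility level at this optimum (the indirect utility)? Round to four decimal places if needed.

The MRS is (5/2)·q_2/q_1. Set MRS = p_1/p_2.
Rearranging, p_2·q_2 = (2/5)·p_1·q_1. Substituting into the budget gives p_1·q_1·(1 + (2/5)) = I.
Demand: q_1*(p_1,p_2,I) = 5/7·I/p_1 and q_2* = 2/7·I/p_2.
At p_1=7.5, p_2=1.5, I=30: q_1* = 5/7·30/7.5 = 2.8571, q_2* = 5.7143.
Utility at the optimum: U(2.8571, 5.7143) = 8.735.

V = 8.735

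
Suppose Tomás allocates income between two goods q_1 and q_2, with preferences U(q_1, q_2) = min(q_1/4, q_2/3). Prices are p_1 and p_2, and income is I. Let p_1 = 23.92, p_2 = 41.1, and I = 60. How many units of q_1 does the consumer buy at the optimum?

Demand: q_1*(p_1,p_2,I) = 4·I/(4·p_1 + 3·p_2), q_2* = 3·I/(4·p_1 + 3·p_2).
Here 4·23.92 + 3·41.1 = 218.98, giving q_1* = 1.096.

q_1* = 1.096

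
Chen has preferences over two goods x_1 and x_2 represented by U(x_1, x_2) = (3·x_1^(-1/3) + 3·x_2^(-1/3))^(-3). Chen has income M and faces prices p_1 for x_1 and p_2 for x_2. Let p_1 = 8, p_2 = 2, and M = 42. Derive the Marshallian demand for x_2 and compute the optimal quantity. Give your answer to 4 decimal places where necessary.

MRS = MU_x_1/MU_x_2 = (x_2/x_1)^(4/3). Set equal to p_1/p_2.
Hence x_2/x_1 = (p_1/p_2)^(1/(4/3)), i.e. raised to the 0.75 power.
With the ratio pinned down, the budget gives x_1* = M/(p_1 + p_2·(x_2/x_1)) and x_2* = (x_2/x_1)·x_1*.
Numerically x_2/x_1 = 2.828427, so x_1* = 42/(8 + 2·2.828427) = 3.0754 and x_2* = 2.828427·3.0754 = 8.6985.

x_2* = 8.6985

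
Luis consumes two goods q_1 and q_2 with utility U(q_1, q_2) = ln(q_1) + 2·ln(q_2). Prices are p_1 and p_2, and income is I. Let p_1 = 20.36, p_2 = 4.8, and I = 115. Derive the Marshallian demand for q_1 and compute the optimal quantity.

MU_q_1/MU_q_2 = (q_2)/(2·q_1); tangency sets this equal to p_1/p_2.
Rearranging, p_2·q_2 = 2·p_1·q_1. Substituting into the budget gives p_1·q_1·(1 + 2) = I.
Demand: q_1*(p_1,p_2,I) = 1/3·I/p_1 and q_2* = 2/3·I/p_2.
At p_1=20.36, p_2=4.8, I=115: q_1* = 1/3·115/20.36 = 1.8828.

q_1* = 1.8828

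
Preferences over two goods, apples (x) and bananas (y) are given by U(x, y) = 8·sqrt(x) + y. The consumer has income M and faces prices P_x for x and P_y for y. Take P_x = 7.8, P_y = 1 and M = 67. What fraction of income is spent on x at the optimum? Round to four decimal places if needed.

Plugging in: x* = (4·1/7.8)² = 0.263, y* = 64.9487.
Expenditure on x: 7.8·0.263 = 2.0513; share = 0.0306.

share on x = 0.0306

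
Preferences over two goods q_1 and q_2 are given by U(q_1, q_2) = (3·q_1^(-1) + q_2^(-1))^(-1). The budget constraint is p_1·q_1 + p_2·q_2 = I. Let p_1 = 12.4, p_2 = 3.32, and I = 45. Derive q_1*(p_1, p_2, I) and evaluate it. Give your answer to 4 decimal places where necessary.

MU_q_1 ∝ 3·q_1^(-2), MU_q_2 ∝ q_2^(-2), so MRS = 3·(q_2/q_1)^(2) = p_1/p_2.
Hence q_2/q_1 = ((1/3)·p_1/p_2)^(1/(2)), i.e. raised to the 0.5 power.
With the ratio pinned down, the budget gives q_1* = I/(p_1 + p_2·(q_2/q_1)) and q_2* = (q_2/q_1)·q_1*.
Numerically q_2/q_1 = 1.115787, so q_1* = 45/(12.4 + 3.32·1.115787) = 2.7943.

q_1* = 2.7943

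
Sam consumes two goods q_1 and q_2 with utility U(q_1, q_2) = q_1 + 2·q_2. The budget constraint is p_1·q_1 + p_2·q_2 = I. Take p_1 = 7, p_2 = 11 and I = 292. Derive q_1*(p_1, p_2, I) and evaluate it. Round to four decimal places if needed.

q_1* = 0

Perfect substitutes: compare marginal utility per dollar. 1/p_1 vs 2/p_2 → 0.1429 vs 0.1818.
q_2 gives more utility per dollar, so spend all income on q_2: q_2* = I/p_2, q_1* = 0.
Numerically: q_1* = 0, q_2* = 26.5455.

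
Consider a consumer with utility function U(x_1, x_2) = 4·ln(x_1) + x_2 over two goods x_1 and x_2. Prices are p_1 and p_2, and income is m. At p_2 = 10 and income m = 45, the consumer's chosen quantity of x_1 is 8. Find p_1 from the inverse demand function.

Set MRS = p_1/p_2: (4/x_1)/1 = p_1/p_2.
So x_1*(p_1,p_2) = 4·p_2/p_1, independent of income; and x_2* = (m − 4·p_2)/p_2.
Set x_1* = 8 in the demand function and solve for p_1: p_1 = 5.

p_1 = 5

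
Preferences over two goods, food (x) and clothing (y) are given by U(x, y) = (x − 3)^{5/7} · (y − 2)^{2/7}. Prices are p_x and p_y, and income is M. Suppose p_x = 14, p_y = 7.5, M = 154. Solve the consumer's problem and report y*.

y* = 5.6952

This is Cobb-Douglas in (x−3, y−2): tangency gives 5/7·p_y·(y−2) = 2/7·p_x·(x−3).
After buying the subsistence bundle (3, 2), a share 5/7 of the remaining income goes to x: x* = 3 + 5/7·(M − 3p_x − 2p_y)/p_x.
Discretionary income = 154 − 3·14 − 2·7.5 = 97; y* = 2 + 2/7·97/7.5 = 5.6952.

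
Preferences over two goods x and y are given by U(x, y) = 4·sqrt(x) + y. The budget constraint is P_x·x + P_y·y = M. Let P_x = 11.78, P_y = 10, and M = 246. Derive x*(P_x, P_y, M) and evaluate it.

Set MRS = P_x/P_y: 2·x^(−1/2) = P_x/P_y.
Thus x* = (2·P_y/P_x)² — independent of M — with the rest of income spent on y.
Plugging in: x* = (2·10/11.78)² = 2.8825.

x* = 2.8825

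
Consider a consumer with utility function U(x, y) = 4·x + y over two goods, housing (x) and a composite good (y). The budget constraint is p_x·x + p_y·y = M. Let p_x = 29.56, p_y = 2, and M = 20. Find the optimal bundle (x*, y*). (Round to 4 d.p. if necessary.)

Linear utility — the consumer picks whichever good has higher MU/price: 4/29.56 = 0.1353 vs 1/2 = 0.5.
y gives more utility per dollar, so spend all income on y: y* = M/p_y, x* = 0.
Numerically: x* = 0, y* = 10.

x* = 0, y* = 10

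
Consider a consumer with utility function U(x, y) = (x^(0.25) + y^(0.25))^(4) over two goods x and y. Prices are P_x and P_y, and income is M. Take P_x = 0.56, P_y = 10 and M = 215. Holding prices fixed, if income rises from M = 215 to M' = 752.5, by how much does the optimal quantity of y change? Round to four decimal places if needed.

MU_x ∝ x^(-0.75), MU_y ∝ y^(-0.75), so MRS = (y/x)^(0.75) = P_x/P_y.
Solve for the ratio: y/x = [P_x/P_y]^(4/3).
Substitute y = (y/x)·x into the budget: x* = M/(P_x + P_y·(y/x)).
Numerically y/x = 0.021425, so x* = 215/(0.56 + 10·0.021425) = 277.6887 and y* = 0.021425·277.6887 = 5.9494.
At M' = 752.5: y* = 20.823. Change: 20.823 − 5.9494 = 14.8736.

Δy* = 14.8736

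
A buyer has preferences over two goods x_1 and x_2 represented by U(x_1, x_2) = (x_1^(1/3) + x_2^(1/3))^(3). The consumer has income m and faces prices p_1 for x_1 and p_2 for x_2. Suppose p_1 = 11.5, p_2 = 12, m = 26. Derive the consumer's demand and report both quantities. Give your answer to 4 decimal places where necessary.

From the CES first-order condition, (x_2/x_1)^(2/3) = p_1/p_2.
Solve for the ratio: x_2/x_1 = [p_1/p_2]^(1.5).
Substitute x_2 = (x_2/x_1)·x_1 into the budget: x_1* = m/(p_1 + p_2·(x_2/x_1)).
Numerically x_2/x_1 = 0.938156, so x_1* = 26/(11.5 + 12·0.938156) = 1.1425 and x_2* = 0.938156·1.1425 = 1.0718.

x_1* = 1.1425, x_2* = 1.0718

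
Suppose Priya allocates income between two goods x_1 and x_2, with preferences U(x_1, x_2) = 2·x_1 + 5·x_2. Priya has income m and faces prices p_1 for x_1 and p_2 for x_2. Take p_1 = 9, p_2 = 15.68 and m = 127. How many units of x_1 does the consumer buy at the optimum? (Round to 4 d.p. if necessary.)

Perfect substitutes: compare marginal utility per dollar. 2/p_1 vs 5/p_2 → 0.2222 vs 0.3189.
x_2 gives more utility per dollar, so spend all income on x_2: x_2* = m/p_2, x_1* = 0.
Numerically: x_1* = 0, x_2* = 8.0995.

x_1* = 0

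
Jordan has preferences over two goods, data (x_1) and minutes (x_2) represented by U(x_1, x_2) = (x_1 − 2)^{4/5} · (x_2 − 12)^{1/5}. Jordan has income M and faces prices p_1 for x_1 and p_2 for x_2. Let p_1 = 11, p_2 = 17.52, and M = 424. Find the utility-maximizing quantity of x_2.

MRS = 4·(x_2−12)/(x_1−2). Tangency with p_1/p_2 gives x_2−12 = (1/4)·(p_1/p_2)·(x_1−2).
Substituting into the budget: x_1* = 2 + 0.8·(M − 2·p_1 − 12·p_2)/p_1, and x_2* = 12 + 0.2·(…)/p_2.
Discretionary income = 424 − 2·11 − 12·17.52 = 191.76; x_2* = 12 + 0.2·191.76/17.52 = 14.189.

x_2* = 14.189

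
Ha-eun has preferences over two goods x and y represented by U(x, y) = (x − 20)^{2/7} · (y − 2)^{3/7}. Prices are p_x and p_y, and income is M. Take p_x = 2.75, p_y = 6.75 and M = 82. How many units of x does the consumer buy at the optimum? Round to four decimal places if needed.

Let x' = x−20, y' = y−2. MRS = (2/3)·y'/x' = p_x/p_y.
After buying the subsistence bundle (20, 2), a share 0.4 of the remaining income goes to x: x* = 20 + 0.4·(M − 20p_x − 2p_y)/p_x.
Discretionary income = 82 − 20·2.75 − 2·6.75 = 13.5; x* = 20 + 0.4·13.5/2.75 = 21.9636.

x* = 21.9636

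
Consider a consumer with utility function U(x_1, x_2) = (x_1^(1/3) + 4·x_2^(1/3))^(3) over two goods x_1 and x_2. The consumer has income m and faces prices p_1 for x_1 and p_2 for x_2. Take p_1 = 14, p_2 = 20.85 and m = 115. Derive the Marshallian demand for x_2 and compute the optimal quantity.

x_2* = 4.7856

MU_x_1 ∝ x_1^(-2/3), MU_x_2 ∝ 4·x_2^(-2/3), so MRS = (1/4)·(x_2/x_1)^(2/3) = p_1/p_2.
Hence x_2/x_1 = (4·p_1/p_2)^(1/(2/3)), i.e. raised to the 1.5 power.
Substitute x_2 = (x_2/x_1)·x_1 into the budget: x_1* = m/(p_1 + p_2·(x_2/x_1)).
Numerically x_2/x_1 = 4.401725, so x_1* = 115/(14 + 20.85·4.401725) = 1.0872 and x_2* = 4.401725·1.0872 = 4.7856.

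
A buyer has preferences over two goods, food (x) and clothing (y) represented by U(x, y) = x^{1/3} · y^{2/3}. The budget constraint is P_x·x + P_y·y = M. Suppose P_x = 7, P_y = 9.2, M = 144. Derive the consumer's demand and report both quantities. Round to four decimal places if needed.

x* = 6.8571, y* = 10.4348

The MRS is (1/2)·y/x. Set MRS = P_x/P_y.
Rearranging, P_y·y = 2·P_x·x. Substituting into the budget gives P_x·x·(1 + 2) = M.
Demand: x*(P_x,P_y,M) = 1/3·M/P_x and y* = 2/3·M/P_y.
At P_x=7, P_y=9.2, M=144: x* = 1/3·144/7 = 6.8571, y* = 10.4348.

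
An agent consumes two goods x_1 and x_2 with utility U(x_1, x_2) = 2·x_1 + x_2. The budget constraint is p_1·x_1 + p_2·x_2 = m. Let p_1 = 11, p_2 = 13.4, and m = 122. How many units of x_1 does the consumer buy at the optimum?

Linear utility — the consumer picks whichever good has higher MU/price: 2/11 = 0.1818 vs 1/13.4 = 0.0746.
x_1 gives more utility per dollar, so spend all income on x_1: x_1* = m/p_1, x_2* = 0.
Numerically: x_1* = 11.0909, x_2* = 0.

x_1* = 11.0909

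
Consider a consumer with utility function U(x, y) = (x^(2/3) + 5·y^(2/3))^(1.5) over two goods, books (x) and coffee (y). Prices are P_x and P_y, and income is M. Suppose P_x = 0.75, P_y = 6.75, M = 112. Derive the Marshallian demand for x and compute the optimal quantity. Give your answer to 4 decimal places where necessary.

x* = 58.7184

MRS = MU_x/MU_y = (1/5)·(y/x)^(1/3). Set equal to P_x/P_y.
Hence y/x = (5·P_x/P_y)^(1/(1/3)), i.e. raised to the 3 power.
Substitute y = (y/x)·x into the budget: x* = M/(P_x + P_y·(y/x)).
Numerically y/x = 0.171468, so x* = 112/(0.75 + 6.75·0.171468) = 58.7184.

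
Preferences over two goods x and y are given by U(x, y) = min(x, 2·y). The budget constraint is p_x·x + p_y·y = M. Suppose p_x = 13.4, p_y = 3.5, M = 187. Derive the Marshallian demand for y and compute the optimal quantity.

y* = 6.1716

With perfect complements, no substitution: consume in ratio x:y = 2:1.
Budget: p_x·x + p_y·(1/2)·x = M, so (2·p_x + p_y)·x = 2·M.
Demand: x*(p_x,p_y,M) = 2·M/(2·p_x + p_y), y* = M/(2·p_x + p_y).
Here 2·13.4 + 3.5 = 30.3, giving y* = 6.1716.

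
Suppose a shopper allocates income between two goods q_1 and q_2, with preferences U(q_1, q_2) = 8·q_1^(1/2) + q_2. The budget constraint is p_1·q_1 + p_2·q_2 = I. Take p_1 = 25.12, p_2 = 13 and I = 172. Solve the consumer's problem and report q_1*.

MU_q_1 = 4/√q_1, MU_q_2 = 1. Tangency: 4/√q_1 = p_1/p_2.
Thus q_1* = (4·p_2/p_1)² — independent of I — with the rest of income spent on q_2.
Plugging in: q_1* = (4·13/25.12)² = 4.2852.

q_1* = 4.2852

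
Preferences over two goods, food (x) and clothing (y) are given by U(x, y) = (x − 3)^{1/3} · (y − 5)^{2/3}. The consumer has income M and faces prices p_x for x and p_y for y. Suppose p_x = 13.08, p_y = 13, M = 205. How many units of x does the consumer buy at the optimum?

After buying the subsistence bundle (3, 5), a share 1/3 of the remaining income goes to x: x* = 3 + 1/3·(M − 3p_x − 5p_y)/p_x.
Discretionary income = 205 − 3·13.08 − 5·13 = 100.76; x* = 3 + 1/3·100.76/13.08 = 5.5678.

x* = 5.5678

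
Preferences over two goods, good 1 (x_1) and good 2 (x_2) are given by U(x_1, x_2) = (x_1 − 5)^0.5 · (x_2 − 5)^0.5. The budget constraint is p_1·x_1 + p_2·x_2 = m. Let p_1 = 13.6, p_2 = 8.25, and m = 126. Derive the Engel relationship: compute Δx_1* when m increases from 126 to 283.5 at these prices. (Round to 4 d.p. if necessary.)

After buying the subsistence bundle (5, 5), a share 0.5 of the remaining income goes to x_1: x_1* = 5 + 0.5·(m − 5p_1 − 5p_2)/p_1.
Discretionary income = 126 − 5·13.6 − 5·8.25 = 16.75; x_1* = 5 + 0.5·16.75/13.6 = 5.6158.
At m' = 283.5: x_1* = 11.4062. Change: 11.4062 − 5.6158 = 5.7904.

Δx_1* = 5.7904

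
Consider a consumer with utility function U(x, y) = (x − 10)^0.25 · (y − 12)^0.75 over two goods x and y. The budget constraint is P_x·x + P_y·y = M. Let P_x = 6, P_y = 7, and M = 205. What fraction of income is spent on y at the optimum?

This is Cobb-Douglas in (x−10, y−12): tangency gives 0.25·P_y·(y−12) = 0.75·P_x·(x−10).
After buying the subsistence bundle (10, 12), a share 0.25 of the remaining income goes to x: x* = 10 + 0.25·(M − 10P_x − 12P_y)/P_x.
Discretionary income = 205 − 10·6 − 12·7 = 61; x* = 10 + 0.25·61/6 = 12.5417; y* = 12 + 0.75·61/7 = 18.5357.
Expenditure on y: 7·18.5357 = 129.75; share = 0.6329.

share on y = 0.6329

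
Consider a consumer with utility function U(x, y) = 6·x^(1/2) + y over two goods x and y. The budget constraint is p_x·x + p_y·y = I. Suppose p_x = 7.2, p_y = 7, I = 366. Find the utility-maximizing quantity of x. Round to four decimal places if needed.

Utility is quasi-linear in y; the FOC for x is 3/√x = p_x/p_y.
Thus x* = (3·p_y/p_x)² — independent of I — with the rest of income spent on y.
Plugging in: x* = (3·7/7.2)² = 8.5069.

x* = 8.5069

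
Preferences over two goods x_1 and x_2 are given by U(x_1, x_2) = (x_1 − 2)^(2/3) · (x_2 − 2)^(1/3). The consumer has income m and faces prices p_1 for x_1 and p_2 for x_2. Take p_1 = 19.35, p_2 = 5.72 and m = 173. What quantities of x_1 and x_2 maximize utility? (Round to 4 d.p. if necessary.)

Substituting into the budget: x_1* = 2 + 2/3·(m − 2·p_1 − 2·p_2)/p_1, and x_2* = 2 + 1/3·(…)/p_2.
Discretionary income = 173 − 2·19.35 − 2·5.72 = 122.86; x_1* = 2 + 2/3·122.86/19.35 = 6.2329; x_2* = 2 + 1/3·122.86/5.72 = 9.1597.

x_1* = 6.2329, x_2* = 9.1597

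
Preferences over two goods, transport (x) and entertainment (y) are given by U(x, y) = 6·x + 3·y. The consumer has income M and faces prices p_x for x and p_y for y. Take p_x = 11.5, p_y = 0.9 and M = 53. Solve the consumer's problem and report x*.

Linear utility — the consumer picks whichever good has higher MU/price: 6/11.5 = 0.5217 vs 3/0.9 = 3.3333.
y gives more utility per dollar, so spend all income on y: y* = M/p_y, x* = 0.
Numerically: x* = 0, y* = 58.8889.

x* = 0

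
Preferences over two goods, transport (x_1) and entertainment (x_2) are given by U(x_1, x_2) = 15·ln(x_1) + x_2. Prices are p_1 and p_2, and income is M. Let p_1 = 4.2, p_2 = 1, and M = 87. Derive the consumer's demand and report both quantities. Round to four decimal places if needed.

x_1* = 3.5714, x_2* = 72

MU_x_1 = 15/x_1, MU_x_2 = 1. Tangency: 15/x_1 = p_1/p_2.
So x_1*(p_1,p_2) = 15·p_2/p_1, independent of income; and x_2* = (M − 15·p_2)/p_2.
At the given prices: x_1* = 15·1/4.2 = 3.5714, and x_2* = 72.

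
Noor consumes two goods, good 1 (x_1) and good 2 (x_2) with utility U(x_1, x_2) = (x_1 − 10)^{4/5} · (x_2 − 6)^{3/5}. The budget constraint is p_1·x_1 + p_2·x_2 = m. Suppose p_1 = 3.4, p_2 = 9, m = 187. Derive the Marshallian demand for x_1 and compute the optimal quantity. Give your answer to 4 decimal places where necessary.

x_1* = 26.6387

MRS = (4/3)·(x_2−6)/(x_1−10). Tangency with p_1/p_2 gives x_2−6 = (3/4)·(p_1/p_2)·(x_1−10).
Substituting into the budget: x_1* = 10 + 4/7·(m − 10·p_1 − 6·p_2)/p_1, and x_2* = 6 + 3/7·(…)/p_2.
Discretionary income = 187 − 10·3.4 − 6·9 = 99; x_1* = 10 + 4/7·99/3.4 = 26.6387.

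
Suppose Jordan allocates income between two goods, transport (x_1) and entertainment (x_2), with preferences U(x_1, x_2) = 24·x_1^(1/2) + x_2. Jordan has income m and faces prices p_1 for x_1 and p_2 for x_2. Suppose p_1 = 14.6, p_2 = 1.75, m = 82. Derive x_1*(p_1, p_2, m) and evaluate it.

x_1* = 2.0689

Solve: √x_1 = 12·p_2/p_1, so x_1*(p_1,p_2) = (12·p_2/p_1)², and x_2* = (m − p_1·x_1*)/p_2.
Plugging in: x_1* = (12·1.75/14.6)² = 2.0689.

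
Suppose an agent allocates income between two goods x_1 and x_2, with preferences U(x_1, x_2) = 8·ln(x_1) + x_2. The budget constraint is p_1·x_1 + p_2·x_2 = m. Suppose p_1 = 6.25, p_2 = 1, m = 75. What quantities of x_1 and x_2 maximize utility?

x_1* = 1.28, x_2* = 67

So x_1*(p_1,p_2) = 8·p_2/p_1, independent of income; and x_2* = (m − 8·p_2)/p_2.
At the given prices: x_1* = 8·1/6.25 = 1.28, and x_2* = 67.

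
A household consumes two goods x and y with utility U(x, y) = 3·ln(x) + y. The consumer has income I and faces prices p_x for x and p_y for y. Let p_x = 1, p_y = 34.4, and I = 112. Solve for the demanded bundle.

x* = 103.2, y* = 0.2558

Set MRS = p_x/p_y: (3/x)/1 = p_x/p_y.
So x*(p_x,p_y) = 3·p_y/p_x, independent of income; and y* = (I − 3·p_y)/p_y.
At the given prices: x* = 3·34.4/1 = 103.2, and y* = 0.2558.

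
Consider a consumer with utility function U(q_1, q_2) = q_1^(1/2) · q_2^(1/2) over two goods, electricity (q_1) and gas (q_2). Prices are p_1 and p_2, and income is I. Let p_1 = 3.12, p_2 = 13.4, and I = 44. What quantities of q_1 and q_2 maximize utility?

Demand: q_1*(p_1,p_2,I) = 0.5·I/p_1 and q_2* = 0.5·I/p_2.
At p_1=3.12, p_2=13.4, I=44: q_1* = 0.5·44/3.12 = 7.0513, q_2* = 1.6418.

q_1* = 7.0513, q_2* = 1.6418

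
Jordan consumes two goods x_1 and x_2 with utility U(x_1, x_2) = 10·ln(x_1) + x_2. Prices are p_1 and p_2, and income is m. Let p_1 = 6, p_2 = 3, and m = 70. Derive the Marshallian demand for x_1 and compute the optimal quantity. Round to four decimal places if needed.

x_1* = 5

MU_x_1 = 10/x_1, MU_x_2 = 1. Tangency: 10/x_1 = p_1/p_2.
So x_1*(p_1,p_2) = 10·p_2/p_1, independent of income; and x_2* = (m − 10·p_2)/p_2.
At the given prices: x_1* = 10·3/6 = 5.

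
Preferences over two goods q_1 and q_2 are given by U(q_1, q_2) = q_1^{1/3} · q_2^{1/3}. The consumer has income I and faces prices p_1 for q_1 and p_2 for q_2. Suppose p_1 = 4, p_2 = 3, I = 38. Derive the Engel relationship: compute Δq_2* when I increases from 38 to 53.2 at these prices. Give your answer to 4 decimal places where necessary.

Δq_2* = 2.5333

The MRS is q_2/q_1. Set MRS = p_1/p_2.
So 1/3·p_2·q_2 = 1/3·p_1·q_1; combined with the budget, a share 0.5 of income goes to q_1.
Demand: q_1*(p_1,p_2,I) = 0.5·I/p_1 and q_2* = 0.5·I/p_2.
At p_1=4, p_2=3, I=38: q_2* = 0.5·38/3 = 6.3333.
At I' = 53.2: q_2* = 8.8667. Change: 8.8667 − 6.3333 = 2.5333.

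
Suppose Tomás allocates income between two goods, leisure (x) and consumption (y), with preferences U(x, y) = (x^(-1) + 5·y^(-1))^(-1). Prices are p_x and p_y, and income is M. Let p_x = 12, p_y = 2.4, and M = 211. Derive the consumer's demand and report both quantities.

Numerically y/x = 5, so x* = 211/(12 + 2.4·5) = 8.7917 and y* = 5·8.7917 = 43.9583.

x* = 8.7917, y* = 43.9583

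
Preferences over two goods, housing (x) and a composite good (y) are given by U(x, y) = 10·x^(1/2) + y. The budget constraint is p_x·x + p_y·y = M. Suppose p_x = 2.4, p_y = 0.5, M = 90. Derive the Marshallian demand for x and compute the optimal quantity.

Thus x* = (5·p_y/p_x)² — independent of M — with the rest of income spent on y.
Plugging in: x* = (5·0.5/2.4)² = 1.0851.

x* = 1.0851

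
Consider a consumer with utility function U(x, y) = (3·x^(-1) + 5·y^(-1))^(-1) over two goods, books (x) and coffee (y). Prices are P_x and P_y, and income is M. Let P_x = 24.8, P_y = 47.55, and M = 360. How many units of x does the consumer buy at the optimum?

x* = 5.2074

MRS = MU_x/MU_y = (3/5)·(y/x)^(2). Set equal to P_x/P_y.
Hence y/x = ((5/3)·P_x/P_y)^(1/(2)), i.e. raised to the 0.5 power.
Substitute y = (y/x)·x into the budget: x* = M/(P_x + P_y·(y/x)).
Numerically y/x = 0.932341, so x* = 360/(24.8 + 47.55·0.932341) = 5.2074.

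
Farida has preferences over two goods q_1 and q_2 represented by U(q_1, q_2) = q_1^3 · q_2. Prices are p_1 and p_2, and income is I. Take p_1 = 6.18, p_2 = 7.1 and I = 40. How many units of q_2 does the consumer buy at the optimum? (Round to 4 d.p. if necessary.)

Demand: q_1*(p_1,p_2,I) = 0.75·I/p_1 and q_2* = 0.25·I/p_2.
At p_1=6.18, p_2=7.1, I=40: q_2* = 0.25·40/7.1 = 1.4085.

q_2* = 1.4085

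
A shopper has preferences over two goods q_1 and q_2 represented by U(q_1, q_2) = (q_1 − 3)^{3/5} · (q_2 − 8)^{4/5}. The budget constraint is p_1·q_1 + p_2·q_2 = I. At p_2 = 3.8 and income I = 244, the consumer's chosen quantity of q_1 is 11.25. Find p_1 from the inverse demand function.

MRS = (3/4)·(q_2−8)/(q_1−3). Tangency with p_1/p_2 gives q_2−8 = (4/3)·(p_1/p_2)·(q_1−3).
Substituting into the budget: q_1* = 3 + 3/7·(I − 3·p_1 − 8·p_2)/p_1, and q_2* = 8 + 4/7·(…)/p_2.
Set q_1* = 11.25 in the demand function and solve for p_1: p_1 = 9.6.

p_1 = 9.6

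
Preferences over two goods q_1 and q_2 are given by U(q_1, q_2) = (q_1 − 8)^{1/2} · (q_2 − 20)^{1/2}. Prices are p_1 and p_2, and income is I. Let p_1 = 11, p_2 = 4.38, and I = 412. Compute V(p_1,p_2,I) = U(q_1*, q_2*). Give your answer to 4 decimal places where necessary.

V = 17.0288

This is Cobb-Douglas in (q_1−8, q_2−20): tangency gives 0.5·p_2·(q_2−20) = 0.5·p_1·(q_1−8).
Substituting into the budget: q_1* = 8 + 0.5·(I − 8·p_1 − 20·p_2)/p_1, and q_2* = 20 + 0.5·(…)/p_2.
Discretionary income = 412 − 8·11 − 20·4.38 = 236.4; q_1* = 8 + 0.5·236.4/11 = 18.7455; q_2* = 20 + 0.5·236.4/4.38 = 46.9863.
Utility at the optimum: U(18.7455, 46.9863) = 17.0288.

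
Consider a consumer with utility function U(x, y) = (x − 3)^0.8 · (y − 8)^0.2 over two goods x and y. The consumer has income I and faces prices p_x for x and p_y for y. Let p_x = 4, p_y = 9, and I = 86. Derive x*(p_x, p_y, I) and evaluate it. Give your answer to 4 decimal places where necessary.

Let x' = x−3, y' = y−8. MRS = 4·y'/x' = p_x/p_y.
Substituting into the budget: x* = 3 + 0.8·(I − 3·p_x − 8·p_y)/p_x, and y* = 8 + 0.2·(…)/p_y.
Discretionary income = 86 − 3·4 − 8·9 = 2; x* = 3 + 0.8·2/4 = 3.4.

x* = 3.4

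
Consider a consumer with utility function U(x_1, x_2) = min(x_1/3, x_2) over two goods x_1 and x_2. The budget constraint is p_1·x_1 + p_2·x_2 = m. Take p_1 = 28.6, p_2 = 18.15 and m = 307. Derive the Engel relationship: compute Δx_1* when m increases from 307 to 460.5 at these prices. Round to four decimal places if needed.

Δx_1* = 4.43

Leontief preferences: the optimum is at the kink where x_1/3 = x_2/1, i.e. x_2 = (1/3)·x_1.
Budget: p_1·x_1 + p_2·(1/3)·x_1 = m, so (3·p_1 + p_2)·x_1 = 3·m.
Demand: x_1*(p_1,p_2,m) = 3·m/(3·p_1 + p_2), x_2* = m/(3·p_1 + p_2).
Here 3·28.6 + 18.15 = 103.95, giving x_1* = 8.86.
At m' = 460.5: x_1* = 13.29. Change: 13.29 − 8.86 = 4.43.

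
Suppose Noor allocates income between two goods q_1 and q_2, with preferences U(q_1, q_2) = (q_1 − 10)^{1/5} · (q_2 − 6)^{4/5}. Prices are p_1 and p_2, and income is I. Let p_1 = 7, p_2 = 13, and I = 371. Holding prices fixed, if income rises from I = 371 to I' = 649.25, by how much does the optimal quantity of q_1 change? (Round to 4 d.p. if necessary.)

This is Cobb-Douglas in (q_1−10, q_2−6): tangency gives 0.2·p_2·(q_2−6) = 0.8·p_1·(q_1−10).
After buying the subsistence bundle (10, 6), a share 0.2 of the remaining income goes to q_1: q_1* = 10 + 0.2·(I − 10p_1 − 6p_2)/p_1.
Discretionary income = 371 − 10·7 − 6·13 = 223; q_1* = 10 + 0.2·223/7 = 16.3714.
At I' = 649.25: q_1* = 24.3214. Change: 24.3214 − 16.3714 = 7.95.

Δq_1* = 7.95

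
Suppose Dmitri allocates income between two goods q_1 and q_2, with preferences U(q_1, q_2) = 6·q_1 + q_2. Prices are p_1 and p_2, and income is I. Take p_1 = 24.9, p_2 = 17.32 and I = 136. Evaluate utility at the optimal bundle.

V = 32.7711

q_1 gives more utility per dollar, so spend all income on q_1: q_1* = I/p_1, q_2* = 0.
Numerically: q_1* = 5.4618, q_2* = 0.
Utility at the optimum: U(5.4618, 0) = 32.7711.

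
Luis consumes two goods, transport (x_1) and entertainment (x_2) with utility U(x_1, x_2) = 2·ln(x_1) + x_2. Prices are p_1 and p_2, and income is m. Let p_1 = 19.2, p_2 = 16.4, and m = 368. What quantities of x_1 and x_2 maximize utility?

At the given prices: x_1* = 2·16.4/19.2 = 1.7083, and x_2* = 20.439.

x_1* = 1.7083, x_2* = 20.439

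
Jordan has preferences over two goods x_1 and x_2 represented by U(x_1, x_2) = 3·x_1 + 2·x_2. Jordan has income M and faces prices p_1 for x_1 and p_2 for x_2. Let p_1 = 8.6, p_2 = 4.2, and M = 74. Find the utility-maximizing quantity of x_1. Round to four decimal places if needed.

x_1* = 0

Perfect substitutes: compare marginal utility per dollar. 3/p_1 vs 2/p_2 → 0.3488 vs 0.4762.
x_2 gives more utility per dollar, so spend all income on x_2: x_2* = M/p_2, x_1* = 0.
Numerically: x_1* = 0, x_2* = 17.619.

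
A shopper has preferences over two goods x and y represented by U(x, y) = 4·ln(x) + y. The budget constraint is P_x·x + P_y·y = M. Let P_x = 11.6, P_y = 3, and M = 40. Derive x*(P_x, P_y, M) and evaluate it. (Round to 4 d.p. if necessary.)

x* = 1.0345

At the given prices: x* = 4·3/11.6 = 1.0345.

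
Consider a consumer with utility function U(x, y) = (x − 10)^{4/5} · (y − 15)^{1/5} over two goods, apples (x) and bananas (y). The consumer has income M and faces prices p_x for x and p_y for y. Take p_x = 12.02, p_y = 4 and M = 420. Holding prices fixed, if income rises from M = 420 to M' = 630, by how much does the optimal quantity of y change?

Δy* = 10.5

MRS = 4·(y−15)/(x−10). Tangency with p_x/p_y gives y−15 = (1/4)·(p_x/p_y)·(x−10).
Substituting into the budget: x* = 10 + 0.8·(M − 10·p_x − 15·p_y)/p_x, and y* = 15 + 0.2·(…)/p_y.
Discretionary income = 420 − 10·12.02 − 15·4 = 239.8; y* = 15 + 0.2·239.8/4 = 26.99.
At M' = 630: y* = 37.49. Change: 37.49 − 26.99 = 10.5.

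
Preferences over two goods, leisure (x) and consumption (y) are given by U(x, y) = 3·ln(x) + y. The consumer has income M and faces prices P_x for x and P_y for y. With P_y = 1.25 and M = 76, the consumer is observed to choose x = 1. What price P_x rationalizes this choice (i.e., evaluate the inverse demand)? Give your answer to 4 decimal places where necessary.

MU_x = 3/x, MU_y = 1. Tangency: 3/x = P_x/P_y.
So x*(P_x,P_y) = 3·P_y/P_x, independent of income; and y* = (M − 3·P_y)/P_y.
Set x* = 1 in the demand function and solve for P_x: P_x = 3.75.

P_x = 3.75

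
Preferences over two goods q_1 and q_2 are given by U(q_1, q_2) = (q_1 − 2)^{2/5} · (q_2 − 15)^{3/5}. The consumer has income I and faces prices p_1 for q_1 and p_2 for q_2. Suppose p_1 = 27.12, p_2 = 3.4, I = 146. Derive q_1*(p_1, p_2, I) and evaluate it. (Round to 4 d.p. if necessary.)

Discretionary income = 146 − 2·27.12 − 15·3.4 = 40.76; q_1* = 2 + 0.4·40.76/27.12 = 2.6012.

q_1* = 2.6012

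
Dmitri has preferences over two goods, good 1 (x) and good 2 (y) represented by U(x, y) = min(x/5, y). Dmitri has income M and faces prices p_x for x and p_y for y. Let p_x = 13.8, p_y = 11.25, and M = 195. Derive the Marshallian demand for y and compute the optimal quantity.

Leontief preferences: the optimum is at the kink where x/5 = y/1, i.e. y = (1/5)·x.
Budget: p_x·x + p_y·(1/5)·x = M, so (5·p_x + p_y)·x = 5·M.
Demand: x*(p_x,p_y,M) = 5·M/(5·p_x + p_y), y* = M/(5·p_x + p_y).
Here 5·13.8 + 11.25 = 80.25, giving y* = 2.4299.

y* = 2.4299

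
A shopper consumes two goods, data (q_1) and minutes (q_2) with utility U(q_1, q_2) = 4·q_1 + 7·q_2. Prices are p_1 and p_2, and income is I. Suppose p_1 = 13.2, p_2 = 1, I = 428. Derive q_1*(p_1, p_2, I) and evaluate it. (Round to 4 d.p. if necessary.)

Perfect substitutes: compare marginal utility per dollar. 4/p_1 vs 7/p_2 → 0.303 vs 7.
q_2 gives more utility per dollar, so spend all income on q_2: q_2* = I/p_2, q_1* = 0.
Numerically: q_1* = 0, q_2* = 428.

q_1* = 0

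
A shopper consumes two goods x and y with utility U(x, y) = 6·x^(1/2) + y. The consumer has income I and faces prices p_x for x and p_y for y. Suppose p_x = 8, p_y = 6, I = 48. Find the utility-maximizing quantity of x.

x* = 5.0625

Set MRS = p_x/p_y: 3·x^(−1/2) = p_x/p_y.
Solve: √x = 3·p_y/p_x, so x*(p_x,p_y) = (3·p_y/p_x)², and y* = (I − p_x·x*)/p_y.
Plugging in: x* = (3·6/8)² = 5.0625.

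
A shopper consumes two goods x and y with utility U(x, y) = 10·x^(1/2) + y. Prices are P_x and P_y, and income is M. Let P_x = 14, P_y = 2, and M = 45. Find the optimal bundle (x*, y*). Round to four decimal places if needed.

Set MRS = P_x/P_y: 5·x^(−1/2) = P_x/P_y.
Solve: √x = 5·P_y/P_x, so x*(P_x,P_y) = (5·P_y/P_x)², and y* = (M − P_x·x*)/P_y.
Plugging in: x* = (5·2/14)² = 0.5102, y* = 18.9286.

x* = 0.5102, y* = 18.9286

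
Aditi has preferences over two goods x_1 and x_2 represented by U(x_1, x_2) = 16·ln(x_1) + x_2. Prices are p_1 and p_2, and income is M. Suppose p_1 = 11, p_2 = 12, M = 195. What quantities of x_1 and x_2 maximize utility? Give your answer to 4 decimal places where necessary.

x_1* = 17.4545, x_2* = 0.25

So x_1*(p_1,p_2) = 16·p_2/p_1, independent of income; and x_2* = (M − 16·p_2)/p_2.
At the given prices: x_1* = 16·12/11 = 17.4545, and x_2* = 0.25.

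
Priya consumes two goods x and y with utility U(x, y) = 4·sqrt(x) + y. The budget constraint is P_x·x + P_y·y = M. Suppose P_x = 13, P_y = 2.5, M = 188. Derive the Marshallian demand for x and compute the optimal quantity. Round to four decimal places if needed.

x* = 0.1479

Thus x* = (2·P_y/P_x)² — independent of M — with the rest of income spent on y.
Plugging in: x* = (2·2.5/13)² = 0.1479.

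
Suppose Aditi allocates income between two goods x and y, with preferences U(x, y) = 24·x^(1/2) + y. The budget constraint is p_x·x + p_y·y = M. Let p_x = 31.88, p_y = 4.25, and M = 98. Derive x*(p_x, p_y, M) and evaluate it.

x* = 2.5592

MU_x = 12/√x, MU_y = 1. Tangency: 12/√x = p_x/p_y.
Solve: √x = 12·p_y/p_x, so x*(p_x,p_y) = (12·p_y/p_x)², and y* = (M − p_x·x*)/p_y.
Plugging in: x* = (12·4.25/31.88)² = 2.5592.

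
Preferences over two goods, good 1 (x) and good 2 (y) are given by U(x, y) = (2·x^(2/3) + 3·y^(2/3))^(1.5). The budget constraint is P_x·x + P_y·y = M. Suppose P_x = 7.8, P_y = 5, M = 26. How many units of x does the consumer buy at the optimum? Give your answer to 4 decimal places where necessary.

MU_x ∝ 2·x^(-1/3), MU_y ∝ 3·y^(-1/3), so MRS = (2/3)·(y/x)^(1/3) = P_x/P_y.
Solve for the ratio: y/x = [(3/2)·P_x/P_y]^(3).
With the ratio pinned down, the budget gives x* = M/(P_x + P_y·(y/x)) and y* = (y/x)·x*.
Numerically y/x = 12.812904, so x* = 26/(7.8 + 5·12.812904) = 0.3618.

x* = 0.3618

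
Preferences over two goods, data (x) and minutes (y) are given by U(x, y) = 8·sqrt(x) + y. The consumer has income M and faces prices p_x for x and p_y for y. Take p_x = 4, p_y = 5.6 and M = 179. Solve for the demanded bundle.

Utility is quasi-linear in y; the FOC for x is 4/√x = p_x/p_y.
Thus x* = (4·p_y/p_x)² — independent of M — with the rest of income spent on y.
Plugging in: x* = (4·5.6/4)² = 31.36, y* = 9.5643.

x* = 31.36, y* = 9.5643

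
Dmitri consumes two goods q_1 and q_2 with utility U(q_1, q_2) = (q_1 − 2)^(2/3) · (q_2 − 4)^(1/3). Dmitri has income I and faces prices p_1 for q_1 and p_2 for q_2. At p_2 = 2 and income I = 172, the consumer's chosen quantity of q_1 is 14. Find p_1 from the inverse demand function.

MRS = 2·(q_2−4)/(q_1−2). Tangency with p_1/p_2 gives q_2−4 = (1/2)·(p_1/p_2)·(q_1−2).
After buying the subsistence bundle (2, 4), a share 2/3 of the remaining income goes to q_1: q_1* = 2 + 2/3·(I − 2p_1 − 4p_2)/p_1.
Set q_1* = 14 in the demand function and solve for p_1: p_1 = 8.2.

p_1 = 8.2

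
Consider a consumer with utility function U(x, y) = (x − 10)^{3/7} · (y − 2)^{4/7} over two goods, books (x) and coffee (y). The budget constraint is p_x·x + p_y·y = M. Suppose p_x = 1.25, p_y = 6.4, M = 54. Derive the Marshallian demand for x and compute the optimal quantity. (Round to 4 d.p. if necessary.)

MRS = (3/4)·(y−2)/(x−10). Tangency with p_x/p_y gives y−2 = (4/3)·(p_x/p_y)·(x−10).
After buying the subsistence bundle (10, 2), a share 3/7 of the remaining income goes to x: x* = 10 + 3/7·(M − 10p_x − 2p_y)/p_x.
Discretionary income = 54 − 10·1.25 − 2·6.4 = 28.7; x* = 10 + 3/7·28.7/1.25 = 19.84.

x* = 19.84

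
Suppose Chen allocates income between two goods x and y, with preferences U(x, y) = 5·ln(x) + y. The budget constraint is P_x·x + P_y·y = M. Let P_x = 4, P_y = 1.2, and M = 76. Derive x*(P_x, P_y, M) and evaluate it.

So x*(P_x,P_y) = 5·P_y/P_x, independent of income; and y* = (M − 5·P_y)/P_y.
At the given prices: x* = 5·1.2/4 = 1.5.

x* = 1.5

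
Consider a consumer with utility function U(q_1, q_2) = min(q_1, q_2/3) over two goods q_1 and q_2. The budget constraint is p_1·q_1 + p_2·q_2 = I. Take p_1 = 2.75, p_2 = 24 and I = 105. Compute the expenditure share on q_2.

Demand: q_1*(p_1,p_2,I) = I/(p_1 + 3·p_2), q_2* = 3·I/(p_1 + 3·p_2).
Here 2.75 + 3·24 = 74.75, giving q_1* = 1.4047 and q_2* = 4.214.
Expenditure on q_2: 24·4.214 = 101.1371; share = 0.9632.

share on q_2 = 0.9632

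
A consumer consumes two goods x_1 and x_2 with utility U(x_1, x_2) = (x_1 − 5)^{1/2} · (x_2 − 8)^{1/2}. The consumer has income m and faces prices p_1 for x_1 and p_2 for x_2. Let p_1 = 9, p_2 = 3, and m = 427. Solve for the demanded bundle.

x_1* = 24.8889, x_2* = 67.6667

After buying the subsistence bundle (5, 8), a share 0.5 of the remaining income goes to x_1: x_1* = 5 + 0.5·(m − 5p_1 − 8p_2)/p_1.
Discretionary income = 427 − 5·9 − 8·3 = 358; x_1* = 5 + 0.5·358/9 = 24.8889; x_2* = 8 + 0.5·358/3 = 67.6667.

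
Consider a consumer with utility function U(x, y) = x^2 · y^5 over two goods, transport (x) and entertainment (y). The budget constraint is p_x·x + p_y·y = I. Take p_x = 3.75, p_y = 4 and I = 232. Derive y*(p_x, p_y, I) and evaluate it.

Tangency: MRS = (2/5)·y/x = p_x/p_y.
Rearranging, p_y·y = (5/2)·p_x·x. Substituting into the budget gives p_x·x·(1 + (5/2)) = I.
Demand: x*(p_x,p_y,I) = 2/7·I/p_x and y* = 5/7·I/p_y.
At p_x=3.75, p_y=4, I=232: y* = 5/7·232/4 = 41.4286.

y* = 41.4286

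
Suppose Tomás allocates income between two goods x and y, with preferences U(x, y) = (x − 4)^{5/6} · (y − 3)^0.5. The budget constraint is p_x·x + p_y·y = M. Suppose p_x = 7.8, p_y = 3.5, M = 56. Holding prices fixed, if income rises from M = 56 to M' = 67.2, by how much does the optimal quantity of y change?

Δy* = 1.2

After buying the subsistence bundle (4, 3), a share 0.625 of the remaining income goes to x: x* = 4 + 0.625·(M − 4p_x − 3p_y)/p_x.
Discretionary income = 56 − 4·7.8 − 3·3.5 = 14.3; y* = 3 + 0.375·14.3/3.5 = 4.5321.
At M' = 67.2: y* = 5.7321. Change: 5.7321 − 4.5321 = 1.2.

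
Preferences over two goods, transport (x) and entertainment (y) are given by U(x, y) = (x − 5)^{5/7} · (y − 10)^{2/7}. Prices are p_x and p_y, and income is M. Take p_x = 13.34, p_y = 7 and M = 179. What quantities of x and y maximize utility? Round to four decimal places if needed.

MRS = (5/2)·(y−10)/(x−5). Tangency with p_x/p_y gives y−10 = (2/5)·(p_x/p_y)·(x−5).
Substituting into the budget: x* = 5 + 5/7·(M − 5·p_x − 10·p_y)/p_x, and y* = 10 + 2/7·(…)/p_y.
Discretionary income = 179 − 5·13.34 − 10·7 = 42.3; x* = 5 + 5/7·42.3/13.34 = 7.2649; y* = 10 + 2/7·42.3/7 = 11.7265.

x* = 7.2649, y* = 11.7265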